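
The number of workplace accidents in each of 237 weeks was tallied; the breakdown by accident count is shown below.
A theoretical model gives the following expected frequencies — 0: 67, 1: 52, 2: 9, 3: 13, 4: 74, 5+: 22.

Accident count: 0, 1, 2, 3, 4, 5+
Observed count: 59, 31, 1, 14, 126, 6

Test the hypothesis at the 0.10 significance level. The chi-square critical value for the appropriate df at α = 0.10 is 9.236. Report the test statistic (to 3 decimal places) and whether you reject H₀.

64.801; reject

cat         O        E   (O−E)²/E
0          59       67     0.9552
1          31       52     8.4808
2           1        9     7.1111
3          14       13     0.0769
4         126       74    36.5405
5+          6       22    11.6364
Sum = 64.801
df = 5. Since 64.801 > 9.236, we reject H₀.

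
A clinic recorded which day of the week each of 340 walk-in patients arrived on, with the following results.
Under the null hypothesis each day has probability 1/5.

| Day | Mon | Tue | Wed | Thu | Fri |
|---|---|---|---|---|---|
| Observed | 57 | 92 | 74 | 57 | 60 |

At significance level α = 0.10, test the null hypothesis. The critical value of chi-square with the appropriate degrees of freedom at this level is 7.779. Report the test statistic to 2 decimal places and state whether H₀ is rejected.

Expected count for each of the 5 categories: 340/5 = 68.
cat         O        E   (O−E)²/E
Mon        57       68      1.779
Tue        92       68      8.471
Wed        74       68      0.529
Thu        57       68      1.779
Fri        60       68      0.941
Sum = 13.50
df = 4. Since 13.50 > 7.779, we reject H₀.

13.50; reject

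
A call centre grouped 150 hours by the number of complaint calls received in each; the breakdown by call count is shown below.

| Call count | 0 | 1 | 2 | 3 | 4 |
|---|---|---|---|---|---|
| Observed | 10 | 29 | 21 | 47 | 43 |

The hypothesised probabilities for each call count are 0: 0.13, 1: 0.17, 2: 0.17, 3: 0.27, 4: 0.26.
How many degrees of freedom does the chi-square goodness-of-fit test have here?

4

There are k = 5 categories and no parameters were estimated from the data, so df = 5 − 1 = 4.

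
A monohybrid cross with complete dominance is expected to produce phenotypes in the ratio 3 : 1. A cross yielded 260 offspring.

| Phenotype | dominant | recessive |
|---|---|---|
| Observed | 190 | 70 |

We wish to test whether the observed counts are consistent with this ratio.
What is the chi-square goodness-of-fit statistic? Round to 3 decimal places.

0.513

Ratio total = 4. Expected counts: 260×3/4 = 195, 260×1/4 = 65.
dominant: (190 − 195)²/195 = 25/195 = 0.1282
recessive: (70 − 65)²/65 = 25/65 = 0.3846
Sum = 0.513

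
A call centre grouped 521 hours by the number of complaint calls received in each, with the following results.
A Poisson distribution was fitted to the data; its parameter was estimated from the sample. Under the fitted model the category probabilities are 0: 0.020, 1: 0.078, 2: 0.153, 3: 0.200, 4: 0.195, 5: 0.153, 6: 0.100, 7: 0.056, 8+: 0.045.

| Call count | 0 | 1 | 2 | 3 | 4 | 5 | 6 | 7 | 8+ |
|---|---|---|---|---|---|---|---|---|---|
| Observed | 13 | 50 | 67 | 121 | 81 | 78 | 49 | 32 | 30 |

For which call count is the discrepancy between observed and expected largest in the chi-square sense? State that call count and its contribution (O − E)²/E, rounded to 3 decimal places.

4, 4.175

Expected counts E_i = n·p_i: 521×0.020 = 10.42, 521×0.078 = 40.638, 521×0.153 = 79.713, 521×0.200 = 104.2, 521×0.195 = 101.595, 521×0.153 = 79.713, 521×0.100 = 52.1, 521×0.056 = 29.176, 521×0.045 = 23.445.
0: (13 − 10.42)²/10.42 = 6.6564/10.42 = 0.6388
1: (50 − 40.638)²/40.638 = 87.647044/40.638 = 2.1568
2: (67 − 79.713)²/79.713 = 161.620369/79.713 = 2.0275
3: (121 − 104.2)²/104.2 = 282.24/104.2 = 2.7086
4: (81 − 101.595)²/101.595 = 424.154025/101.595 = 4.1749
5: (78 − 79.713)²/79.713 = 2.934369/79.713 = 0.0368
6: (49 − 52.1)²/52.1 = 9.61/52.1 = 0.1845
7: (32 − 29.176)²/29.176 = 7.974976/29.176 = 0.2733
8+: (30 − 23.445)²/23.445 = 42.968025/23.445 = 1.8327
The largest term is for 4: 4.175.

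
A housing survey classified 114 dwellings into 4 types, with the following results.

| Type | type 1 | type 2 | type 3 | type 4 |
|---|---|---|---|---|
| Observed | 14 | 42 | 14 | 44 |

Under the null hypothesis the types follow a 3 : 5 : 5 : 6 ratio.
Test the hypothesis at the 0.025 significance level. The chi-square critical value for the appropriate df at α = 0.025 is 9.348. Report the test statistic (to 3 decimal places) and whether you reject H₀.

Ratio total = 19. Expected counts: 114×3/19 = 18, 114×5/19 = 30, 114×5/19 = 30, 114×6/19 = 36.
cat         O        E   (O−E)²/E
type 1     14       18     0.8889
type 2     42       30     4.8000
type 3     14       30     8.5333
type 4     44       36     1.7778
Sum = 16.000
df = 3. Since 16.000 > 9.348, we reject H₀.

16.000; reject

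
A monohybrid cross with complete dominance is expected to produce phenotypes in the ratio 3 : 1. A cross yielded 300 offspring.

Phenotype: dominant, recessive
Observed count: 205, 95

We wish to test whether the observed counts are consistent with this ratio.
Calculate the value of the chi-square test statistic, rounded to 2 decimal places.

7.11

Ratio total = 4. Expected counts: 300×3/4 = 225, 300×1/4 = 75.
χ² = (205−225)²/225 + (95−75)²/75
   = 1.778 + 5.333
Sum = 7.11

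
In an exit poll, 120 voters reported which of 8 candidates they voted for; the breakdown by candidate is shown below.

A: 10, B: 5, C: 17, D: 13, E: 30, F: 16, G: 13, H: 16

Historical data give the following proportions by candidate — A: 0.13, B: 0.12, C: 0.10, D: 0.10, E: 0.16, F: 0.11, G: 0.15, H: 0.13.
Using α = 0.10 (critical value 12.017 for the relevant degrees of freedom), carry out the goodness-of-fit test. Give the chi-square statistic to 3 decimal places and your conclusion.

18.381; reject

Expected counts E_i = n·p_i: 120×0.13 = 15.6, 120×0.12 = 14.4, 120×0.10 = 12, 120×0.10 = 12, 120×0.16 = 19.2, 120×0.11 = 13.2, 120×0.15 = 18, 120×0.13 = 15.6.
cat         O        E   (O−E)²/E
A          10     15.6     2.0103
B           5     14.4     6.1361
C          17       12     2.0833
D          13       12     0.0833
E          30     19.2     6.0750
F          16     13.2     0.5939
G          13       18     1.3889
H          16     15.6     0.0103
Sum = 18.381
df = 7. Since 18.381 > 12.017, we reject H₀.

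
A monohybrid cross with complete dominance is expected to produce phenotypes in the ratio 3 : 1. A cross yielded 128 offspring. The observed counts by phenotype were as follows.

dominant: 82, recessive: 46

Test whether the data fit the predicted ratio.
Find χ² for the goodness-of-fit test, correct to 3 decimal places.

8.167

Ratio total = 4. Expected counts: 128×3/4 = 96, 128×1/4 = 32.
cat            O        E   (O−E)²/E
dominant      82       96     2.0417
recessive     46       32     6.1250
Sum = 8.167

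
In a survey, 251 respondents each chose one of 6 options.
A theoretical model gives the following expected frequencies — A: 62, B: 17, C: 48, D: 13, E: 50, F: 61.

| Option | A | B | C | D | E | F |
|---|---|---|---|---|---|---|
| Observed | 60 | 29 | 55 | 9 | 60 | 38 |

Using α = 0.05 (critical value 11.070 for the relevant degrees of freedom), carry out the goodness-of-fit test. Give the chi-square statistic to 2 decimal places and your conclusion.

cat         O        E   (O−E)²/E
A          60       62      0.065
B          29       17      8.471
C          55       48      1.021
D           9       13      1.231
E          60       50      2.000
F          38       61      8.672
Sum = 21.46
df = 5. Since 21.46 > 11.070, we reject H₀.

21.46; reject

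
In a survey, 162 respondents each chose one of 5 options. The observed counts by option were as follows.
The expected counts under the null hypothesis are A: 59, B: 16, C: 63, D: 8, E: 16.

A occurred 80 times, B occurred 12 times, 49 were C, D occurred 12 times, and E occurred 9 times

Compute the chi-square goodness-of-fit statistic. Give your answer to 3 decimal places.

cat         O        E   (O−E)²/E
A          80       59     7.4746
B          12       16     1.0000
C          49       63     3.1111
D          12        8     2.0000
E           9       16     3.0625
Sum = 16.648

16.648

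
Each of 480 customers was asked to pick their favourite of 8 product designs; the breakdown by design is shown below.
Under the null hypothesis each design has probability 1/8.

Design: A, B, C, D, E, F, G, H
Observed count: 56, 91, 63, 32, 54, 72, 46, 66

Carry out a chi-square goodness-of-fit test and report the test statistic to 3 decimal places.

36.367

Under H₀ each category has probability 1/8, so each expected count is 480/8 = 60.
χ² = (56−60)²/60 + (91−60)²/60 + (63−60)²/60 + (32−60)²/60 + (54−60)²/60 + (72−60)²/60 + (46−60)²/60 + (66−60)²/60
   = 0.2667 + 16.0167 + 0.1500 + 13.0667 + 0.6000 + 2.4000 + 3.2667 + 0.6000
Sum = 36.367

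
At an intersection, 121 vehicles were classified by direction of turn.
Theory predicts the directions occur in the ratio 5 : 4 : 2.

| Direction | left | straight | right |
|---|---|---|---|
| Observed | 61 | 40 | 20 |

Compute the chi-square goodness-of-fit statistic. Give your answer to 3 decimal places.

Ratio total = 11. Expected counts: 121×5/11 = 55, 121×4/11 = 44, 121×2/11 = 22.
cat           O        E   (O−E)²/E
left         61       55     0.6545
straight     40       44     0.3636
right        20       22     0.1818
Sum = 1.200

1.200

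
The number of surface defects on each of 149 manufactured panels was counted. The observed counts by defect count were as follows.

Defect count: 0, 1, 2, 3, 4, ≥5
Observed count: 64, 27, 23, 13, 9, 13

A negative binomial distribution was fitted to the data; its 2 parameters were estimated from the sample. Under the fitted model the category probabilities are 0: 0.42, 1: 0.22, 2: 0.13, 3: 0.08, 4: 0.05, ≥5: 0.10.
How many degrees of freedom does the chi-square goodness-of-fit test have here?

3

There are k = 6 categories and 2 parameters estimated from the data, so df = 6 − 1 − 2 = 3.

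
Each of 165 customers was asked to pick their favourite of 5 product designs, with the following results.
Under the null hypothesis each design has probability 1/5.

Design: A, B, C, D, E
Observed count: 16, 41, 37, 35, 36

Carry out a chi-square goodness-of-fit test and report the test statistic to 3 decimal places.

Expected count for each of the 5 categories: 165/5 = 33.
cat         O        E   (O−E)²/E
A          16       33     8.7576
B          41       33     1.9394
C          37       33     0.4848
D          35       33     0.1212
E          36       33     0.2727
Sum = 11.576

11.576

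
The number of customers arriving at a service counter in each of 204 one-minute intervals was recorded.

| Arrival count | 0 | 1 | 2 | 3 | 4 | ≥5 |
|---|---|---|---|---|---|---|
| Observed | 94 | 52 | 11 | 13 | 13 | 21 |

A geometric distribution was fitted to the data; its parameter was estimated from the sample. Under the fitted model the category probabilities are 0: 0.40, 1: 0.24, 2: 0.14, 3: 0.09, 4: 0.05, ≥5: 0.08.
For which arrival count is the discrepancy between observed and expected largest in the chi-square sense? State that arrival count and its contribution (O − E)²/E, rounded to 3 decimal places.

Expected counts E_i = n·p_i: 204×0.40 = 81.6, 204×0.24 = 48.96, 204×0.14 = 28.56, 204×0.09 = 18.36, 204×0.05 = 10.2, 204×0.08 = 16.32.
0: (94 − 81.6)²/81.6 = 153.76/81.6 = 1.8843
1: (52 − 48.96)²/48.96 = 9.2416/48.96 = 0.1888
2: (11 − 28.56)²/28.56 = 308.3536/28.56 = 10.7967
3: (13 − 18.36)²/18.36 = 28.7296/18.36 = 1.5648
4: (13 − 10.2)²/10.2 = 7.84/10.2 = 0.7686
≥5: (21 − 16.32)²/16.32 = 21.9024/16.32 = 1.3421
The largest term is for 2: 10.797.

2, 10.797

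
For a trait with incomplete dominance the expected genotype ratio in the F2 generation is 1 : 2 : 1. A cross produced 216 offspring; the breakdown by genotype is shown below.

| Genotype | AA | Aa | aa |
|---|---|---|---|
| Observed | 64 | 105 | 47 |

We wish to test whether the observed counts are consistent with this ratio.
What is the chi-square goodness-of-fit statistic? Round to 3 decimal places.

2.843

Ratio total = 4. Expected counts: 216×1/4 = 54, 216×2/4 = 108, 216×1/4 = 54.
AA: (64 − 54)²/54 = 100/54 = 1.8519
Aa: (105 − 108)²/108 = 9/108 = 0.0833
aa: (47 − 54)²/54 = 49/54 = 0.9074
Sum = 2.843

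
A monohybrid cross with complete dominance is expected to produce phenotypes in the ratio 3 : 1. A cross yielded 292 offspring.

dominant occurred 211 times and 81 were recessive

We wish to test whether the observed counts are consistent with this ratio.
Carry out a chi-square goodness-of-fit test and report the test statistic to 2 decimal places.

Ratio total = 4. Expected counts: 292×3/4 = 219, 292×1/4 = 73.
cat            O        E   (O−E)²/E
dominant     211      219      0.292
recessive     81       73      0.877
Sum = 1.17

1.17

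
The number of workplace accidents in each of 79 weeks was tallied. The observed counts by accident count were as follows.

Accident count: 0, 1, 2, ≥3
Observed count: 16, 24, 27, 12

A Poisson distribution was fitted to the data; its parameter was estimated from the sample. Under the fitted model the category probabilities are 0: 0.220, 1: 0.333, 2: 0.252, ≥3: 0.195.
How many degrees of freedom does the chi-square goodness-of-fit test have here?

There are k = 4 categories and 1 parameter estimated from the data, so df = 4 − 1 − 1 = 2.

2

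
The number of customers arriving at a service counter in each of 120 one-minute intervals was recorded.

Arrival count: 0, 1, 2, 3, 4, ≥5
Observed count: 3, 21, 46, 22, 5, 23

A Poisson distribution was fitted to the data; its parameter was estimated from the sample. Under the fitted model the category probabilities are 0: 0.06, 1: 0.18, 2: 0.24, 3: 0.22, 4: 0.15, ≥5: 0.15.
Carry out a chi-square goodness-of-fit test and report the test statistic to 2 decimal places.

Expected counts E_i = n·p_i: 120×0.06 = 7.2, 120×0.18 = 21.6, 120×0.24 = 28.8, 120×0.22 = 26.4, 120×0.15 = 18, 120×0.15 = 18.
cat         O        E   (O−E)²/E
0           3      7.2      2.450
1          21     21.6      0.017
2          46     28.8     10.272
3          22     26.4      0.733
4           5       18      9.389
≥5         23       18      1.389
Sum = 24.25

24.25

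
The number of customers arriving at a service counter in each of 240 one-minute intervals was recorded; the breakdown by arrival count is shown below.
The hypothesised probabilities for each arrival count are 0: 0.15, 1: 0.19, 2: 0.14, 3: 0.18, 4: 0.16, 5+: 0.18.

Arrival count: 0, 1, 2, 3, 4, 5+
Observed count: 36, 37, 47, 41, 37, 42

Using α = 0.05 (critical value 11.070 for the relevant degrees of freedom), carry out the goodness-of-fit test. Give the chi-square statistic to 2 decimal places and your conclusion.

Expected counts E_i = n·p_i: 240×0.15 = 36, 240×0.19 = 45.6, 240×0.14 = 33.6, 240×0.18 = 43.2, 240×0.16 = 38.4, 240×0.18 = 43.2.
0: (36 − 36)²/36 = 0/36 = 0.000
1: (37 − 45.6)²/45.6 = 73.96/45.6 = 1.622
2: (47 − 33.6)²/33.6 = 179.56/33.6 = 5.344
3: (41 − 43.2)²/43.2 = 4.84/43.2 = 0.112
4: (37 − 38.4)²/38.4 = 1.96/38.4 = 0.051
5+: (42 − 43.2)²/43.2 = 1.44/43.2 = 0.033
Sum = 7.16
df = 5. Since 7.16 < 11.070, we do not reject H₀.

7.16; do not reject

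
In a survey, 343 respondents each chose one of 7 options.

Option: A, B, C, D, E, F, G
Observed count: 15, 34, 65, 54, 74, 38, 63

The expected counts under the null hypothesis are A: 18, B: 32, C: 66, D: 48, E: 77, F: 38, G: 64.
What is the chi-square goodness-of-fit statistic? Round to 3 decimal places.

1.523

cat         O        E   (O−E)²/E
A          15       18     0.5000
B          34       32     0.1250
C          65       66     0.0152
D          54       48     0.7500
E          74       77     0.1169
F          38       38     0.0000
G          63       64     0.0156
Sum = 1.523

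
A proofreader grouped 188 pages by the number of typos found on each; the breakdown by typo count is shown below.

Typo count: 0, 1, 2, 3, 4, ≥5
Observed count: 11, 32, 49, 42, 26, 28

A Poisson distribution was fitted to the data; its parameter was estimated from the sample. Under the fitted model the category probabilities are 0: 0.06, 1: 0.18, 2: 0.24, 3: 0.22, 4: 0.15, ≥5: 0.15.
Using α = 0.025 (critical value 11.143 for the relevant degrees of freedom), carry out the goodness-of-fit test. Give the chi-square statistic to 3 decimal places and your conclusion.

Expected counts E_i = n·p_i: 188×0.06 = 11.28, 188×0.18 = 33.84, 188×0.24 = 45.12, 188×0.22 = 41.36, 188×0.15 = 28.2, 188×0.15 = 28.2.
0: (11 − 11.28)²/11.28 = 0.0784/11.28 = 0.0070
1: (32 − 33.84)²/33.84 = 3.3856/33.84 = 0.1000
2: (49 − 45.12)²/45.12 = 15.0544/45.12 = 0.3337
3: (42 − 41.36)²/41.36 = 0.4096/41.36 = 0.0099
4: (26 − 28.2)²/28.2 = 4.84/28.2 = 0.1716
≥5: (28 − 28.2)²/28.2 = 0.04/28.2 = 0.0014
Sum = 0.624
df = 4. Since 0.624 < 11.143, we do not reject H₀.

0.624; do not reject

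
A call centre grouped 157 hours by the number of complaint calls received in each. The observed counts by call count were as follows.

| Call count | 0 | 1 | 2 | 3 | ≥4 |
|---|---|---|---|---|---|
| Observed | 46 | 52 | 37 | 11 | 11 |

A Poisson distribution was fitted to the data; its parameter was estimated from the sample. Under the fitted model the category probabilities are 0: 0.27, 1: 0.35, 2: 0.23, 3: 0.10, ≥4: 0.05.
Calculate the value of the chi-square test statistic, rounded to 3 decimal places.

3.159

Expected counts E_i = n·p_i: 157×0.27 = 42.39, 157×0.35 = 54.95, 157×0.23 = 36.11, 157×0.10 = 15.7, 157×0.05 = 7.85.
0: (46 − 42.39)²/42.39 = 13.0321/42.39 = 0.3074
1: (52 − 54.95)²/54.95 = 8.7025/54.95 = 0.1584
2: (37 − 36.11)²/36.11 = 0.7921/36.11 = 0.0219
3: (11 − 15.7)²/15.7 = 22.09/15.7 = 1.4070
≥4: (11 − 7.85)²/7.85 = 9.9225/7.85 = 1.2640
Sum = 3.159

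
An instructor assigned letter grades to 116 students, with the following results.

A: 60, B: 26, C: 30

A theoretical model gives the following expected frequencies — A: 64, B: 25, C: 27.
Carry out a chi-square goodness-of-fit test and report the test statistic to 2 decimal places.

cat         O        E   (O−E)²/E
A          60       64      0.250
B          26       25      0.040
C          30       27      0.333
Sum = 0.62

0.62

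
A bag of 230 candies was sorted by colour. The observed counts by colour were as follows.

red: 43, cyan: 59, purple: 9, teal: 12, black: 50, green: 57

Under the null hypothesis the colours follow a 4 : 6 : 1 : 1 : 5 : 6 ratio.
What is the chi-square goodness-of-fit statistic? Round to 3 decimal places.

Ratio total = 23. Expected counts: 230×4/23 = 40, 230×6/23 = 60, 230×1/23 = 10, 230×1/23 = 10, 230×5/23 = 50, 230×6/23 = 60.
cat         O        E   (O−E)²/E
red        43       40     0.2250
cyan       59       60     0.0167
purple      9       10     0.1000
teal       12       10     0.4000
black      50       50     0.0000
green      57       60     0.1500
Sum = 0.892

0.892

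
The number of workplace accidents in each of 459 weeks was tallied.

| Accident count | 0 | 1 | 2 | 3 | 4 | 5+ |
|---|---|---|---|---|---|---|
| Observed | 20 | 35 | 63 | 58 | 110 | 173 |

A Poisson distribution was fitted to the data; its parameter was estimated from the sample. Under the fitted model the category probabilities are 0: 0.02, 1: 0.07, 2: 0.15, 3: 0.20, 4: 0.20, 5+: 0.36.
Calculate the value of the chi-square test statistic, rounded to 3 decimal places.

29.924

Expected counts E_i = n·p_i: 459×0.02 = 9.18, 459×0.07 = 32.13, 459×0.15 = 68.85, 459×0.20 = 91.8, 459×0.20 = 91.8, 459×0.36 = 165.24.
0: (20 − 9.18)²/9.18 = 117.0724/9.18 = 12.7530
1: (35 − 32.13)²/32.13 = 8.2369/32.13 = 0.2564
2: (63 − 68.85)²/68.85 = 34.2225/68.85 = 0.4971
3: (58 − 91.8)²/91.8 = 1142.44/91.8 = 12.4449
4: (110 − 91.8)²/91.8 = 331.24/91.8 = 3.6083
5+: (173 − 165.24)²/165.24 = 60.2176/165.24 = 0.3644
Sum = 29.924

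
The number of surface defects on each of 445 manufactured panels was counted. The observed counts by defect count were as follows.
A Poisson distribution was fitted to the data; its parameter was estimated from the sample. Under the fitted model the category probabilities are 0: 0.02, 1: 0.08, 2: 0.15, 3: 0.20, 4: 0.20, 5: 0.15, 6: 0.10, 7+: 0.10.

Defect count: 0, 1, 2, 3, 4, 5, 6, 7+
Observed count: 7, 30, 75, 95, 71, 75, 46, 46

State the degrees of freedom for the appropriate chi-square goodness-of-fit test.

6

There are k = 8 categories and 1 parameter estimated from the data, so df = 8 − 1 − 1 = 6.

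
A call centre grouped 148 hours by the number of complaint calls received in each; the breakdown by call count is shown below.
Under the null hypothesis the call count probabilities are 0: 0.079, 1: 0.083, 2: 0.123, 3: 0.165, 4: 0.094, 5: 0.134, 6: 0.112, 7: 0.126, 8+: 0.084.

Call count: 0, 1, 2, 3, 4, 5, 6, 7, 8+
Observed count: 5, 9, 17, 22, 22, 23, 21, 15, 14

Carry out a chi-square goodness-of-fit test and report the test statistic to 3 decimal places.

12.328

Expected counts E_i = n·p_i: 148×0.079 = 11.692, 148×0.083 = 12.284, 148×0.123 = 18.204, 148×0.165 = 24.42, 148×0.094 = 13.912, 148×0.134 = 19.832, 148×0.112 = 16.576, 148×0.126 = 18.648, 148×0.084 = 12.432.
χ² = (5−11.692)²/11.692 + (9−12.284)²/12.284 + (17−18.204)²/18.204 + (22−24.42)²/24.42 + (22−13.912)²/13.912 + (23−19.832)²/19.832 + (21−16.576)²/16.576 + (15−18.648)²/18.648 + (14−12.432)²/12.432
   = 3.8302 + 0.8779 + 0.0796 + 0.2398 + 4.7021 + 0.5061 + 1.1807 + 0.7136 + 0.1978
Sum = 12.328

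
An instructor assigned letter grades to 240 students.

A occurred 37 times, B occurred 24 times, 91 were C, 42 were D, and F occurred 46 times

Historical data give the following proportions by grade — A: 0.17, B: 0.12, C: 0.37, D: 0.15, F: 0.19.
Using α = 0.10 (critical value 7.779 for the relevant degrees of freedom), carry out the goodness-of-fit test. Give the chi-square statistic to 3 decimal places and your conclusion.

2.212; do not reject

Expected counts E_i = n·p_i: 240×0.17 = 40.8, 240×0.12 = 28.8, 240×0.37 = 88.8, 240×0.15 = 36, 240×0.19 = 45.6.
A: (37 − 40.8)²/40.8 = 14.44/40.8 = 0.3539
B: (24 − 28.8)²/28.8 = 23.04/28.8 = 0.8000
C: (91 − 88.8)²/88.8 = 4.84/88.8 = 0.0545
D: (42 − 36)²/36 = 36/36 = 1.0000
F: (46 − 45.6)²/45.6 = 0.16/45.6 = 0.0035
Sum = 2.212
df = 4. Since 2.212 < 7.779, we do not reject H₀.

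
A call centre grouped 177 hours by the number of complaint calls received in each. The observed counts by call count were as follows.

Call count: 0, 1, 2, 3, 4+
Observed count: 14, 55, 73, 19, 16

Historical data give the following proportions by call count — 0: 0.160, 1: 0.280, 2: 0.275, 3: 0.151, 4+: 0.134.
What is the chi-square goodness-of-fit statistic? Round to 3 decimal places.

Expected counts E_i = n·p_i: 177×0.160 = 28.32, 177×0.280 = 49.56, 177×0.275 = 48.675, 177×0.151 = 26.727, 177×0.134 = 23.718.
0: (14 − 28.32)²/28.32 = 205.0624/28.32 = 7.2409
1: (55 − 49.56)²/49.56 = 29.5936/49.56 = 0.5971
2: (73 − 48.675)²/48.675 = 591.705625/48.675 = 12.1563
3: (19 − 26.727)²/26.727 = 59.706529/26.727 = 2.2339
4+: (16 − 23.718)²/23.718 = 59.567524/23.718 = 2.5115
Sum = 24.740

24.740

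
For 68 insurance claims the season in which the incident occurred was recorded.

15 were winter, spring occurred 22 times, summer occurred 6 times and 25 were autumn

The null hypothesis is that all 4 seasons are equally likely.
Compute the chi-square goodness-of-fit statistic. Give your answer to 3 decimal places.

12.588

Under H₀ each category has probability 1/4, so each expected count is 68/4 = 17.
winter: (15 − 17)²/17 = 4/17 = 0.2353
spring: (22 − 17)²/17 = 25/17 = 1.4706
summer: (6 − 17)²/17 = 121/17 = 7.1176
autumn: (25 − 17)²/17 = 64/17 = 3.7647
Sum = 12.588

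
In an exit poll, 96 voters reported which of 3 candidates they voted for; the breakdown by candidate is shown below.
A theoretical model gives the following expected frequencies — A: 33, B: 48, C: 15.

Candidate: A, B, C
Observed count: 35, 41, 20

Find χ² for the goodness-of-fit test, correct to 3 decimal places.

A: (35 − 33)²/33 = 4/33 = 0.1212
B: (41 − 48)²/48 = 49/48 = 1.0208
C: (20 − 15)²/15 = 25/15 = 1.6667
Sum = 2.809

2.809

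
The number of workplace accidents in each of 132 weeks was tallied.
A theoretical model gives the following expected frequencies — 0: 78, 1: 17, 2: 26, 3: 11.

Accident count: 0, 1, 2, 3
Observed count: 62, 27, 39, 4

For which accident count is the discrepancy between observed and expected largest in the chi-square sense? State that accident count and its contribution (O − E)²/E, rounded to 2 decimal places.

cat         O        E   (O−E)²/E
0          62       78      3.282
1          27       17      5.882
2          39       26      6.500
3           4       11      4.455
The largest term is for 2: 6.50.

2, 6.50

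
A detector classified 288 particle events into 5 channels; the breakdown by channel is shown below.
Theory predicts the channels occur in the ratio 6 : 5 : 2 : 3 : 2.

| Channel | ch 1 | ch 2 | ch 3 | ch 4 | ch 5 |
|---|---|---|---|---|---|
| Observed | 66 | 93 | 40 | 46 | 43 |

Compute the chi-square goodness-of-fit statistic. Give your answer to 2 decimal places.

17.35

Ratio total = 18. Expected counts: 288×6/18 = 96, 288×5/18 = 80, 288×2/18 = 32, 288×3/18 = 48, 288×2/18 = 32.
ch 1: (66 − 96)²/96 = 900/96 = 9.375
ch 2: (93 − 80)²/80 = 169/80 = 2.113
ch 3: (40 − 32)²/32 = 64/32 = 2.000
ch 4: (46 − 48)²/48 = 4/48 = 0.083
ch 5: (43 − 32)²/32 = 121/32 = 3.781
Sum = 17.35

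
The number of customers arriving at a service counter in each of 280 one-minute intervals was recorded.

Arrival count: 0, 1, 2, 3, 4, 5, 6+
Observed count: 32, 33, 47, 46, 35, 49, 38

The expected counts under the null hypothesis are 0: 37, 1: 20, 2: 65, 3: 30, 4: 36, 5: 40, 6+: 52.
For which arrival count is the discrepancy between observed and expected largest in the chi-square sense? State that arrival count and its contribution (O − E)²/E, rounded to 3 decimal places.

3, 8.533

cat         O        E   (O−E)²/E
0          32       37     0.6757
1          33       20     8.4500
2          47       65     4.9846
3          46       30     8.5333
4          35       36     0.0278
5          49       40     2.0250
6+         38       52     3.7692
The largest term is for 3: 8.533.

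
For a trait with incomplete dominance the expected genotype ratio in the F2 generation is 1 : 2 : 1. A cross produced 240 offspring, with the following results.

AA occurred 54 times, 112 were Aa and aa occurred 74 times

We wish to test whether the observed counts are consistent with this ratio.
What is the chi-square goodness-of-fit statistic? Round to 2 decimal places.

Ratio total = 4. Expected counts: 240×1/4 = 60, 240×2/4 = 120, 240×1/4 = 60.
AA: (54 − 60)²/60 = 36/60 = 0.600
Aa: (112 − 120)²/120 = 64/120 = 0.533
aa: (74 − 60)²/60 = 196/60 = 3.267
Sum = 4.40

4.40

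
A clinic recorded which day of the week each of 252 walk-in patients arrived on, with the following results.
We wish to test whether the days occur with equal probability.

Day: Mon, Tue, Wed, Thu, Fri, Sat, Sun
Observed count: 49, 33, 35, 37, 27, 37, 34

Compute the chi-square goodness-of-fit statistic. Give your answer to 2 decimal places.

Expected count for each of the 7 categories: 252/7 = 36.
Mon: (49 − 36)²/36 = 169/36 = 4.694
Tue: (33 − 36)²/36 = 9/36 = 0.250
Wed: (35 − 36)²/36 = 1/36 = 0.028
Thu: (37 − 36)²/36 = 1/36 = 0.028
Fri: (27 − 36)²/36 = 81/36 = 2.250
Sat: (37 − 36)²/36 = 1/36 = 0.028
Sun: (34 − 36)²/36 = 4/36 = 0.111
Sum = 7.39

7.39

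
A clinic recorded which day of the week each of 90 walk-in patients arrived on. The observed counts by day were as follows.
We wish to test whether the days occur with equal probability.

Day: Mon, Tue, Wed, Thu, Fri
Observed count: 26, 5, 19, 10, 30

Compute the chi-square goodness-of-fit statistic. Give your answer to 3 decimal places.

Under H₀ each category has probability 1/5, so each expected count is 90/5 = 18.
Mon: (26 − 18)²/18 = 64/18 = 3.5556
Tue: (5 − 18)²/18 = 169/18 = 9.3889
Wed: (19 − 18)²/18 = 1/18 = 0.0556
Thu: (10 − 18)²/18 = 64/18 = 3.5556
Fri: (30 − 18)²/18 = 144/18 = 8.0000
Sum = 24.556

24.556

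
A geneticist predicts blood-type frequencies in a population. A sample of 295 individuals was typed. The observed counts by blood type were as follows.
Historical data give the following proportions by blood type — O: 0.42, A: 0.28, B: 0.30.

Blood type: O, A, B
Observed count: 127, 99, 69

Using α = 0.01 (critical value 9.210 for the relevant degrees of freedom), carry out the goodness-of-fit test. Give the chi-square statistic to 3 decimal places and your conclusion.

7.630; do not reject

Expected counts E_i = n·p_i: 295×0.42 = 123.9, 295×0.28 = 82.6, 295×0.30 = 88.5.
χ² = (127−123.9)²/123.9 + (99−82.6)²/82.6 + (69−88.5)²/88.5
   = 0.0776 + 3.2562 + 4.2966
Sum = 7.630
df = 2. Since 7.630 < 9.210, we do not reject H₀.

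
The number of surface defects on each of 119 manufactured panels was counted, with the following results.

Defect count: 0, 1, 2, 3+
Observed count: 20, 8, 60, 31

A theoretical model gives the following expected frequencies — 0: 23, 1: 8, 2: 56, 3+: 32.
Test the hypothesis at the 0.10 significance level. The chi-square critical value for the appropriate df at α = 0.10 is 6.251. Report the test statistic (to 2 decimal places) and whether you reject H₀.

cat         O        E   (O−E)²/E
0          20       23      0.391
1           8        8      0.000
2          60       56      0.286
3+         31       32      0.031
Sum = 0.71
df = 3. Since 0.71 < 6.251, we do not reject H₀.

0.71; do not reject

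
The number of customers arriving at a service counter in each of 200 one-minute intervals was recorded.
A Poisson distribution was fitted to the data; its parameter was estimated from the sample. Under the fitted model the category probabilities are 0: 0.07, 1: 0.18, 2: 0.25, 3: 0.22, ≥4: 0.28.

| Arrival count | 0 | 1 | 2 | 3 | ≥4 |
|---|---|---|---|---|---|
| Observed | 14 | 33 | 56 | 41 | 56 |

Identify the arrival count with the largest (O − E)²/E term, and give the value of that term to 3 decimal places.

2, 0.720

Expected counts E_i = n·p_i: 200×0.07 = 14, 200×0.18 = 36, 200×0.25 = 50, 200×0.22 = 44, 200×0.28 = 56.
cat         O        E   (O−E)²/E
0          14       14     0.0000
1          33       36     0.2500
2          56       50     0.7200
3          41       44     0.2045
≥4         56       56     0.0000
The largest term is for 2: 0.720.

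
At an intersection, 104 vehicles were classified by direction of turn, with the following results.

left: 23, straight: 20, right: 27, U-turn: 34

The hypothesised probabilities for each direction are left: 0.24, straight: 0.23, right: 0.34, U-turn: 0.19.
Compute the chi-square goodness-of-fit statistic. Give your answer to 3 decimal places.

Expected counts E_i = n·p_i: 104×0.24 = 24.96, 104×0.23 = 23.92, 104×0.34 = 35.36, 104×0.19 = 19.76.
cat           O        E   (O−E)²/E
left         23    24.96     0.1539
straight     20    23.92     0.6424
right        27    35.36     1.9765
U-turn       34    19.76    10.2620
Sum = 13.035

13.035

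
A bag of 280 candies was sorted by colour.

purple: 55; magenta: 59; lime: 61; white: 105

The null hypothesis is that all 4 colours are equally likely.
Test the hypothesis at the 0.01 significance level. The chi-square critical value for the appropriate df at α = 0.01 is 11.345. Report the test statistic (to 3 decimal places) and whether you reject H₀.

23.600; reject

Expected count for each of the 4 categories: 280/4 = 70.
purple: (55 − 70)²/70 = 225/70 = 3.2143
magenta: (59 − 70)²/70 = 121/70 = 1.7286
lime: (61 − 70)²/70 = 81/70 = 1.1571
white: (105 − 70)²/70 = 1225/70 = 17.5000
Sum = 23.600
df = 3. Since 23.600 > 11.345, we reject H₀.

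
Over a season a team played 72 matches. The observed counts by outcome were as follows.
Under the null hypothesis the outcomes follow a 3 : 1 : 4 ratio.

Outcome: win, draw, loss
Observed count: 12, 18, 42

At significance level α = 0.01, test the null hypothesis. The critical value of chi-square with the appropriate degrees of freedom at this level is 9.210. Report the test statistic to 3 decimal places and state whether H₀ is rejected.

Ratio total = 8. Expected counts: 72×3/8 = 27, 72×1/8 = 9, 72×4/8 = 36.
win: (12 − 27)²/27 = 225/27 = 8.3333
draw: (18 − 9)²/9 = 81/9 = 9.0000
loss: (42 − 36)²/36 = 36/36 = 1.0000
Sum = 18.333
df = 2. Since 18.333 > 9.210, we reject H₀.

18.333; reject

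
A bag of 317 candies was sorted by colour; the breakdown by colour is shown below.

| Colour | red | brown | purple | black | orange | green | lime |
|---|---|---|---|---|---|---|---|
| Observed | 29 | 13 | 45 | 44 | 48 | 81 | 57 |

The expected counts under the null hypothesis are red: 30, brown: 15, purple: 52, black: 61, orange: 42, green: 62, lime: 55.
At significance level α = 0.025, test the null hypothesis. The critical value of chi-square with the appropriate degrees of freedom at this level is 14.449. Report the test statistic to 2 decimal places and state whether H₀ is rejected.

χ² = (29−30)²/30 + (13−15)²/15 + (45−52)²/52 + (44−61)²/61 + (48−42)²/42 + (81−62)²/62 + (57−55)²/55
   = 0.033 + 0.267 + 0.942 + 4.738 + 0.857 + 5.823 + 0.073
Sum = 12.73
df = 6. Since 12.73 < 14.449, we do not reject H₀.

12.73; do not reject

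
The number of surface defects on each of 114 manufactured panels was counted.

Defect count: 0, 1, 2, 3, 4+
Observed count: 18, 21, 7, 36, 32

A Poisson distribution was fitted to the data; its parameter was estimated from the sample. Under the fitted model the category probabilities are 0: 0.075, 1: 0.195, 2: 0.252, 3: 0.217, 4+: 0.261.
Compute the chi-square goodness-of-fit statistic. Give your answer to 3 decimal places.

32.243

Expected counts E_i = n·p_i: 114×0.075 = 8.55, 114×0.195 = 22.23, 114×0.252 = 28.728, 114×0.217 = 24.738, 114×0.261 = 29.754.
cat         O        E   (O−E)²/E
0          18     8.55    10.4447
1          21    22.23     0.0681
2           7   28.728    16.4337
3          36   24.738     5.1270
4+         32   29.754     0.1695
Sum = 32.243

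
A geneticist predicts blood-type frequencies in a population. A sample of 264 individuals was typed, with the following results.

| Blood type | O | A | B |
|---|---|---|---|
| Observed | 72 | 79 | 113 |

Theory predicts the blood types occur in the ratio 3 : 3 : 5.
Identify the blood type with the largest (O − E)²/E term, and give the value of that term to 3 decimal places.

A, 0.681

Ratio total = 11. Expected counts: 264×3/11 = 72, 264×3/11 = 72, 264×5/11 = 120.
cat         O        E   (O−E)²/E
O          72       72     0.0000
A          79       72     0.6806
B         113      120     0.4083
The largest term is for A: 0.681.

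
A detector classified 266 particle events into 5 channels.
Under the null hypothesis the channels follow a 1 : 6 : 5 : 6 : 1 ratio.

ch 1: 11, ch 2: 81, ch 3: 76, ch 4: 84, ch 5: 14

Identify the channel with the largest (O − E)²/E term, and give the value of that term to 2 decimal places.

Ratio total = 19. Expected counts: 266×1/19 = 14, 266×6/19 = 84, 266×5/19 = 70, 266×6/19 = 84, 266×1/19 = 14.
ch 1: (11 − 14)²/14 = 9/14 = 0.643
ch 2: (81 − 84)²/84 = 9/84 = 0.107
ch 3: (76 − 70)²/70 = 36/70 = 0.514
ch 4: (84 − 84)²/84 = 0/84 = 0.000
ch 5: (14 − 14)²/14 = 0/14 = 0.000
The largest term is for ch 1: 0.64.

ch 1, 0.64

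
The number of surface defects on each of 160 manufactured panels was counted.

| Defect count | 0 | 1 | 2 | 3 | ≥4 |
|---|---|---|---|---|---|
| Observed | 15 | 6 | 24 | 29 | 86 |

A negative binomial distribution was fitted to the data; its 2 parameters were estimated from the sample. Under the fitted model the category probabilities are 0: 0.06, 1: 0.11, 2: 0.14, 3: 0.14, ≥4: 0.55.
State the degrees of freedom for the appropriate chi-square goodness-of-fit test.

There are k = 5 categories and 2 parameters estimated from the data, so df = 5 − 1 − 2 = 2.

2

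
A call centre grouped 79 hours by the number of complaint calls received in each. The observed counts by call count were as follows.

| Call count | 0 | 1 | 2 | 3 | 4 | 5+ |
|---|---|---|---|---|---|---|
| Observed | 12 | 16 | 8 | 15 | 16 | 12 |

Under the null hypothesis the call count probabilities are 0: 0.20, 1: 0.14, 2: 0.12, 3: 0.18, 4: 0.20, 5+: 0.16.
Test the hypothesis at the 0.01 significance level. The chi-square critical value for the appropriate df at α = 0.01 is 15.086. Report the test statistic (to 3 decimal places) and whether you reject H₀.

Expected counts E_i = n·p_i: 79×0.20 = 15.8, 79×0.14 = 11.06, 79×0.12 = 9.48, 79×0.18 = 14.22, 79×0.20 = 15.8, 79×0.16 = 12.64.
0: (12 − 15.8)²/15.8 = 14.44/15.8 = 0.9139
1: (16 − 11.06)²/11.06 = 24.4036/11.06 = 2.2065
2: (8 − 9.48)²/9.48 = 2.1904/9.48 = 0.2311
3: (15 − 14.22)²/14.22 = 0.6084/14.22 = 0.0428
4: (16 − 15.8)²/15.8 = 0.04/15.8 = 0.0025
5+: (12 − 12.64)²/12.64 = 0.4096/12.64 = 0.0324
Sum = 3.429
df = 5. Since 3.429 < 15.086, we do not reject H₀.

3.429; do not reject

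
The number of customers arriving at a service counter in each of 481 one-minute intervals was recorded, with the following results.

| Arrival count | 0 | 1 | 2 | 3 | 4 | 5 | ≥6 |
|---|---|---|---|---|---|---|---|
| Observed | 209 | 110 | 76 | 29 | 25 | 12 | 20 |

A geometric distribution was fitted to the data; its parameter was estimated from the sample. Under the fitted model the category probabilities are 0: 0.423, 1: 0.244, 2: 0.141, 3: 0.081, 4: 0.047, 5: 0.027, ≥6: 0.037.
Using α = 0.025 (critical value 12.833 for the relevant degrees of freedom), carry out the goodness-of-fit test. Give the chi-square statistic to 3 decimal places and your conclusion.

4.747; do not reject

Expected counts E_i = n·p_i: 481×0.423 = 203.463, 481×0.244 = 117.364, 481×0.141 = 67.821, 481×0.081 = 38.961, 481×0.047 = 22.607, 481×0.027 = 12.987, 481×0.037 = 17.797.
cat         O        E   (O−E)²/E
0         209  203.463     0.1507
1         110  117.364     0.4621
2          76   67.821     0.9864
3          29   38.961     2.5467
4          25   22.607     0.2533
5          12   12.987     0.0750
≥6         20   17.797     0.2727
Sum = 4.747
df = 5. Since 4.747 < 12.833, we do not reject H₀.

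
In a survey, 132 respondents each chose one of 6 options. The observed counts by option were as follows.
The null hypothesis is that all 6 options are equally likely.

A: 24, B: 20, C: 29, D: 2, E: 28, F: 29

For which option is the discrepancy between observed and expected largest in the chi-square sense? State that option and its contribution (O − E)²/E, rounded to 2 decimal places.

Under H₀ each category has probability 1/6, so each expected count is 132/6 = 22.
χ² = (24−22)²/22 + (20−22)²/22 + (29−22)²/22 + (2−22)²/22 + (28−22)²/22 + (29−22)²/22
   = 0.182 + 0.182 + 2.227 + 18.182 + 1.636 + 2.227
The largest term is for D: 18.18.

D, 18.18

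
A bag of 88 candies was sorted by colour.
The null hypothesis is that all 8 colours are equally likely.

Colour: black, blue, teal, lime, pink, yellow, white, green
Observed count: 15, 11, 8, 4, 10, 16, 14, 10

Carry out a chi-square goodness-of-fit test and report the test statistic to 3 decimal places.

10.000

Under H₀ each category has probability 1/8, so each expected count is 88/8 = 11.
χ² = (15−11)²/11 + (11−11)²/11 + (8−11)²/11 + (4−11)²/11 + (10−11)²/11 + (16−11)²/11 + (14−11)²/11 + (10−11)²/11
   = 1.4545 + 0.0000 + 0.8182 + 4.4545 + 0.0909 + 2.2727 + 0.8182 + 0.0909
Sum = 10.000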